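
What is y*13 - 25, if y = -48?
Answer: -649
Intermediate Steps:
y*13 - 25 = -48*13 - 25 = -624 - 25 = -649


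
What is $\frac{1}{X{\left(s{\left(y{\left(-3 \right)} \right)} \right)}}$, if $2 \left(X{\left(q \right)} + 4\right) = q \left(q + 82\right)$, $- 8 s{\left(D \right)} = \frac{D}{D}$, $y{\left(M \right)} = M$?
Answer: $- \frac{128}{1167} \approx -0.10968$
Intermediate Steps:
$s{\left(D \right)} = - \frac{1}{8}$ ($s{\left(D \right)} = - \frac{D \frac{1}{D}}{8} = \left(- \frac{1}{8}\right) 1 = - \frac{1}{8}$)
$X{\left(q \right)} = -4 + \frac{q \left(82 + q\right)}{2}$ ($X{\left(q \right)} = -4 + \frac{q \left(q + 82\right)}{2} = -4 + \frac{q \left(82 + q\right)}{2}$)
$\frac{1}{X{\left(s{\left(y{\left(-3 \right)} \right)} \right)}} = \frac{1}{-4 + \frac{\left(- \frac{1}{8}\right)^{2}}{2} + 41 \left(- \frac{1}{8}\right)} = \frac{1}{-4 + \frac{1}{2} \cdot \frac{1}{64} - \frac{41}{8}} = \frac{1}{-4 + \frac{1}{128} - \frac{41}{8}} = \frac{1}{- \frac{1167}{128}} = - \frac{128}{1167}$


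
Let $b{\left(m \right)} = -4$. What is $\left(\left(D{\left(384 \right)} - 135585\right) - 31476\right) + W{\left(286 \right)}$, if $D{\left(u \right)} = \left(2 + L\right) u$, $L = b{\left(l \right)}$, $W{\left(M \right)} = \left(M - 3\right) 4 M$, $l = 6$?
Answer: $155923$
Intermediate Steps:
$W{\left(M \right)} = 4 M \left(-3 + M\right)$ ($W{\left(M \right)} = \left(-3 + M\right) 4 M = 4 M \left(-3 + M\right)$)
$L = -4$
$D{\left(u \right)} = - 2 u$ ($D{\left(u \right)} = \left(2 - 4\right) u = - 2 u$)
$\left(\left(D{\left(384 \right)} - 135585\right) - 31476\right) + W{\left(286 \right)} = \left(\left(\left(-2\right) 384 - 135585\right) - 31476\right) + 4 \cdot 286 \left(-3 + 286\right) = \left(\left(-768 - 135585\right) - 31476\right) + 4 \cdot 286 \cdot 283 = \left(-136353 - 31476\right) + 323752 = -167829 + 323752 = 155923$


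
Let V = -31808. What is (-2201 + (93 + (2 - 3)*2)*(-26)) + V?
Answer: -36375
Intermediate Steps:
(-2201 + (93 + (2 - 3)*2)*(-26)) + V = (-2201 + (93 + (2 - 3)*2)*(-26)) - 31808 = (-2201 + (93 - 1*2)*(-26)) - 31808 = (-2201 + (93 - 2)*(-26)) - 31808 = (-2201 + 91*(-26)) - 31808 = (-2201 - 2366) - 31808 = -4567 - 31808 = -36375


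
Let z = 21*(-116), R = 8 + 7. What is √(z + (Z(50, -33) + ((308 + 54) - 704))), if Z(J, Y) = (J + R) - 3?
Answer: 2*I*√679 ≈ 52.115*I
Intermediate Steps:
R = 15
Z(J, Y) = 12 + J (Z(J, Y) = (J + 15) - 3 = (15 + J) - 3 = 12 + J)
z = -2436
√(z + (Z(50, -33) + ((308 + 54) - 704))) = √(-2436 + ((12 + 50) + ((308 + 54) - 704))) = √(-2436 + (62 + (362 - 704))) = √(-2436 + (62 - 342)) = √(-2436 - 280) = √(-2716) = 2*I*√679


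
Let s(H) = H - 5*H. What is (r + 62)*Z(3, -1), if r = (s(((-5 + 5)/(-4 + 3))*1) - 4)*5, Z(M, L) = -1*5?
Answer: -210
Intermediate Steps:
s(H) = -4*H
Z(M, L) = -5
r = -20 (r = (-4*(-5 + 5)/(-4 + 3) - 4)*5 = (-4*0/(-1) - 4)*5 = (-4*0*(-1) - 4)*5 = (-0 - 4)*5 = (-4*0 - 4)*5 = (0 - 4)*5 = -4*5 = -20)
(r + 62)*Z(3, -1) = (-20 + 62)*(-5) = 42*(-5) = -210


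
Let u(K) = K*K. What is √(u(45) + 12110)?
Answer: √14135 ≈ 118.89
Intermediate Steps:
u(K) = K²
√(u(45) + 12110) = √(45² + 12110) = √(2025 + 12110) = √14135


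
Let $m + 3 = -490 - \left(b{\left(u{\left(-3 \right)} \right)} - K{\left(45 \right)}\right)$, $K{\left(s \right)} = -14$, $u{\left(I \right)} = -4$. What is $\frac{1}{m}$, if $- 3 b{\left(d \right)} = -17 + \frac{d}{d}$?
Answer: $- \frac{3}{1537} \approx -0.0019519$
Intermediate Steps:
$b{\left(d \right)} = \frac{16}{3}$ ($b{\left(d \right)} = - \frac{-17 + \frac{d}{d}}{3} = - \frac{-17 + 1}{3} = \left(- \frac{1}{3}\right) \left(-16\right) = \frac{16}{3}$)
$m = - \frac{1537}{3}$ ($m = -3 - \left(\frac{1486}{3} + 14\right) = -3 - \frac{1528}{3} = - \frac{1537}{3} \approx -512.33$)
$\frac{1}{m} = \frac{1}{- \frac{1537}{3}} = - \frac{3}{1537}$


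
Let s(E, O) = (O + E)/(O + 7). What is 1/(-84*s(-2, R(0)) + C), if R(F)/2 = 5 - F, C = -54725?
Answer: -17/930997 ≈ -1.8260e-5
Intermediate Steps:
R(F) = 10 - 2*F (R(F) = 2*(5 - F) = 10 - 2*F)
s(E, O) = (E + O)/(7 + O)
1/(-84*s(-2, R(0)) + C) = 1/(-84*(-2 + (10 - 2*0))/(7 + (10 - 2*0)) - 54725) = 1/(-84*(-2 + (10 + 0))/(7 + (10 + 0)) - 54725) = 1/(-84*(-2 + 10)/(7 + 10) - 54725) = 1/(-84*8/17 - 54725) = 1/(-672/17 - 54725) = 1/(-930997/17) = -17/930997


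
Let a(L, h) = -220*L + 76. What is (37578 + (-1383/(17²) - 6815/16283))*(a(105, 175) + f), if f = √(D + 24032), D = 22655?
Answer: -4070863653925088/4705787 + 176809574962*√46687/4705787 ≈ -8.5696e+8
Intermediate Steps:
f = √46687 (f = √(22655 + 24032) = √46687 ≈ 216.07)
a(L, h) = 76 - 220*L
(37578 + (-1383/(17²) - 6815/16283))*(a(105, 175) + f) = (37578 + (-1383/(17²) - 6815/16283))*((76 - 220*105) + √46687) = (37578 + (-1383/289 - 6815*1/16283))*((76 - 23100) + √46687) = (37578 + (-1383*1/289 - 6815/16283))*(-23024 + √46687) = (37578 + (-1383/289 - 6815/16283))*(-23024 + √46687) = (37578 - 24488924/4705787)*(-23024 + √46687) = 176809574962*(-23024 + √46687)/4705787 = -4070863653925088/4705787 + 176809574962*√46687/4705787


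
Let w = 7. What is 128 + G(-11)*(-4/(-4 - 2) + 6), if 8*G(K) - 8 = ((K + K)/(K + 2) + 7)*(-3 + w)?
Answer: 4486/27 ≈ 166.15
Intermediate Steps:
G(K) = 9/2 + K/(2 + K) (G(K) = 1 + (((K + K)/(K + 2) + 7)*(-3 + 7))/8 = 1 + (((2*K)/(2 + K) + 7)*4)/8 = 1 + ((2*K/(2 + K) + 7)*4)/8 = 1 + ((7 + 2*K/(2 + K))*4)/8 = 1 + (28 + 8*K/(2 + K))/8 = 1 + (7/2 + K/(2 + K)) = 9/2 + K/(2 + K))
128 + G(-11)*(-4/(-4 - 2) + 6) = 128 + ((18 + 11*(-11))/(2*(2 - 11)))*(-4/(-4 - 2) + 6) = 128 + ((½)*(18 - 121)/(-9))*(-4/(-6) + 6) = 128 + ((½)*(-⅑)*(-103))*(-⅙*(-4) + 6) = 128 + 103*(⅔ + 6)/18 = 128 + (103/18)*(20/3) = 128 + 1030/27 = 4486/27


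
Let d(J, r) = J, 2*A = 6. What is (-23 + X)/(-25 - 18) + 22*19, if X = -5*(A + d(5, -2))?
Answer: 18037/43 ≈ 419.46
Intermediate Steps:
A = 3 (A = (½)*6 = 3)
X = -40 (X = -5*(3 + 5) = -5*8 = -40)
(-23 + X)/(-25 - 18) + 22*19 = (-23 - 40)/(-25 - 18) + 22*19 = -63/(-43) + 418 = -63*(-1/43) + 418 = 63/43 + 418 = 18037/43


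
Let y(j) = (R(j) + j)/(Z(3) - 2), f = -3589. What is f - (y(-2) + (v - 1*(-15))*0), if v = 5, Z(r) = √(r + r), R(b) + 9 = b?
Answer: -3576 + 13*√6/2 ≈ -3560.1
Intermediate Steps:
R(b) = -9 + b
Z(r) = √2*√r (Z(r) = √(2*r) = √2*√r)
y(j) = (-9 + 2*j)/(-2 + √6) (y(j) = ((-9 + j) + j)/(√2*√3 - 2) = (-9 + 2*j)/(√6 - 2) = (-9 + 2*j)/(-2 + √6))
f - (y(-2) + (v - 1*(-15))*0) = -3589 - ((-9 + 2*(-2) - 9*√6/2 - 2*√6) + (5 - 1*(-15))*0) = -3589 - ((-9 - 4 - 9*√6/2 - 2*√6) + (5 + 15)*0) = -3589 - ((-13 - 13*√6/2) + 20*0) = -3589 - ((-13 - 13*√6/2) + 0) = -3589 - (-13 - 13*√6/2) = -3589 + (13 + 13*√6/2) = -3576 + 13*√6/2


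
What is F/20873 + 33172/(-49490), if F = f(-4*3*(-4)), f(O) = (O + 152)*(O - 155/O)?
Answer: -747772343/3099014310 ≈ -0.24129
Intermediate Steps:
f(O) = (152 + O)*(O - 155/O)
F = 53725/6 (F = -155 + (-4*3*(-4))² - 23560/(-4*3*(-4)) + 152*(-4*3*(-4)) = -155 + (-12*(-4))² - 23560/((-12*(-4))) + 152*(-12*(-4)) = -155 + 48² - 23560/48 + 152*48 = -155 + 2304 - 23560*1/48 + 7296 = -155 + 2304 - 2945/6 + 7296 = 53725/6 ≈ 8954.2)
F/20873 + 33172/(-49490) = (53725/6)/20873 + 33172/(-49490) = (53725/6)*(1/20873) + 33172*(-1/49490) = 53725/125238 - 16586/24745 = -747772343/3099014310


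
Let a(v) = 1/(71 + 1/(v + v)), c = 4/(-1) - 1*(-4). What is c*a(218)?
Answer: 0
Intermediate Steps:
c = 0 (c = 4*(-1) + 4 = -4 + 4 = 0)
a(v) = 1/(71 + 1/(2*v))
c*a(218) = 0*(2*218/(1 + 142*218)) = 0*(2*218/(1 + 30956)) = 0*(2*218/30957) = 0*(2*218*(1/30957)) = 0*(436/30957) = 0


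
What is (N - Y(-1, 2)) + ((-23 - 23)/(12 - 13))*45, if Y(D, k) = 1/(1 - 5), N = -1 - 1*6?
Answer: 8253/4 ≈ 2063.3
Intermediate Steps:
N = -7 (N = -1 - 6 = -7)
Y(D, k) = -1/4 (Y(D, k) = 1/(-4) = -1/4)
(N - Y(-1, 2)) + ((-23 - 23)/(12 - 13))*45 = (-7 - 1*(-1/4)) + ((-23 - 23)/(12 - 13))*45 = (-7 + 1/4) - 46/(-1)*45 = -27/4 - 46*(-1)*45 = -27/4 + 46*45 = -27/4 + 2070 = 8253/4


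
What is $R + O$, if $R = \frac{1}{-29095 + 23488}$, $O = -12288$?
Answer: $- \frac{68898817}{5607} \approx -12288.0$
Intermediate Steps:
$R = - \frac{1}{5607}$ ($R = \frac{1}{-5607} = - \frac{1}{5607} \approx -0.00017835$)
$R + O = - \frac{1}{5607} - 12288 = - \frac{68898817}{5607}$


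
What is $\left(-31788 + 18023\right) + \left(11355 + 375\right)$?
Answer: $-2035$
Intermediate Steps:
$\left(-31788 + 18023\right) + \left(11355 + 375\right) = -13765 + 11730 = -2035$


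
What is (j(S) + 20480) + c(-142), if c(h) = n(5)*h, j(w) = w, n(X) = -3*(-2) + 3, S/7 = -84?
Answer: 18614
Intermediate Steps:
S = -588 (S = 7*(-84) = -588)
n(X) = 9 (n(X) = 6 + 3 = 9)
c(h) = 9*h
(j(S) + 20480) + c(-142) = (-588 + 20480) + 9*(-142) = 19892 - 1278 = 18614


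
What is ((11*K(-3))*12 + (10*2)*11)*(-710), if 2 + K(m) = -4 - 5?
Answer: 874720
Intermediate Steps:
K(m) = -11 (K(m) = -2 + (-4 - 5) = -2 - 9 = -11)
((11*K(-3))*12 + (10*2)*11)*(-710) = ((11*(-11))*12 + (10*2)*11)*(-710) = (-121*12 + 20*11)*(-710) = (-1452 + 220)*(-710) = -1232*(-710) = 874720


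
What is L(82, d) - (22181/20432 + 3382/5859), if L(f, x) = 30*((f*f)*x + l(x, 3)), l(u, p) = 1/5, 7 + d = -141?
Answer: -3573921340154255/119711088 ≈ -2.9855e+7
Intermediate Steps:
d = -148 (d = -7 - 141 = -148)
l(u, p) = 1/5
L(f, x) = 6 + 30*x*f**2 (L(f, x) = 30*((f*f)*x + 1/5) = 30*(f**2*x + 1/5) = 30*(x*f**2 + 1/5) = 30*(1/5 + x*f**2) = 6 + 30*x*f**2)
L(82, d) - (22181/20432 + 3382/5859) = (6 + 30*(-148)*82**2) - (22181/20432 + 3382/5859) = (6 + 30*(-148)*6724) - (22181*(1/20432) + 3382*(1/5859)) = (6 - 29854560) - (22181/20432 + 3382/5859) = -29854554 - 1*199059503/119711088 = -29854554 - 199059503/119711088 = -3573921340154255/119711088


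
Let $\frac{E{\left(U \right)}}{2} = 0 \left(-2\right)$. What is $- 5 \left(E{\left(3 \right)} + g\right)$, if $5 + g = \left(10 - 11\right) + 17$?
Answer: $-55$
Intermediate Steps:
$g = 11$ ($g = -5 + \left(\left(10 - 11\right) + 17\right) = -5 + \left(-1 + 17\right) = -5 + 16 = 11$)
$E{\left(U \right)} = 0$ ($E{\left(U \right)} = 2 \cdot 0 \left(-2\right) = 2 \cdot 0 = 0$)
$- 5 \left(E{\left(3 \right)} + g\right) = - 5 \left(0 + 11\right) = \left(-5\right) 11 = -55$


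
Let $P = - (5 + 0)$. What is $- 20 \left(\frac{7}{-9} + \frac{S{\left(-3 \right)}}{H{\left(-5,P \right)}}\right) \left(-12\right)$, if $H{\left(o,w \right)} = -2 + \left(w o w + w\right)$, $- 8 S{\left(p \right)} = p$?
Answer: $- \frac{12365}{66} \approx -187.35$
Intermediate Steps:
$S{\left(p \right)} = - \frac{p}{8}$
$P = -5$ ($P = \left(-1\right) 5 = -5$)
$H{\left(o,w \right)} = -2 + w + o w^{2}$ ($H{\left(o,w \right)} = -2 + \left(o w w + w\right) = -2 + \left(o w^{2} + w\right) = -2 + \left(w + o w^{2}\right) = -2 + w + o w^{2}$)
$- 20 \left(\frac{7}{-9} + \frac{S{\left(-3 \right)}}{H{\left(-5,P \right)}}\right) \left(-12\right) = - 20 \left(\frac{7}{-9} + \frac{\left(- \frac{1}{8}\right) \left(-3\right)}{-2 - 5 - 5 \left(-5\right)^{2}}\right) \left(-12\right) = - 20 \left(7 \left(- \frac{1}{9}\right) + \frac{3}{8 \left(-2 - 5 - 125\right)}\right) \left(-12\right) = - 20 \left(- \frac{7}{9} + \frac{3}{8 \left(-2 - 5 - 125\right)}\right) \left(-12\right) = - 20 \left(- \frac{7}{9} + \frac{3}{8 \left(-132\right)}\right) \left(-12\right) = - 20 \left(- \frac{7}{9} + \frac{3}{8} \left(- \frac{1}{132}\right)\right) \left(-12\right) = - 20 \left(- \frac{7}{9} - \frac{1}{352}\right) \left(-12\right) = \left(-20\right) \left(- \frac{2473}{3168}\right) \left(-12\right) = \frac{12365}{792} \left(-12\right) = - \frac{12365}{66}$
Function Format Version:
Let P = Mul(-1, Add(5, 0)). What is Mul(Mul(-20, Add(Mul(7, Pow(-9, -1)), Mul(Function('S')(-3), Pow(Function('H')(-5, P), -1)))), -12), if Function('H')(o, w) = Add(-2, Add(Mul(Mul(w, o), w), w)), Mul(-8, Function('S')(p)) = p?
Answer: Rational(-12365, 66) ≈ -187.35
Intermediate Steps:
Function('S')(p) = Mul(Rational(-1, 8), p)
P = -5 (P = Mul(-1, 5) = -5)
Function('H')(o, w) = Add(-2, w, Mul(o, Pow(w, 2))) (Function('H')(o, w) = Add(-2, Add(Mul(Mul(o, w), w), w)) = Add(-2, Add(Mul(o, Pow(w, 2)), w)) = Add(-2, Add(w, Mul(o, Pow(w, 2)))) = Add(-2, w, Mul(o, Pow(w, 2))))
Mul(Mul(-20, Add(Mul(7, Pow(-9, -1)), Mul(Function('S')(-3), Pow(Function('H')(-5, P), -1)))), -12) = Mul(Mul(-20, Add(Mul(7, Pow(-9, -1)), Mul(Mul(Rational(-1, 8), -3), Pow(Add(-2, -5, Mul(-5, Pow(-5, 2))), -1)))), -12) = Mul(Mul(-20, Add(Mul(7, Rational(-1, 9)), Mul(Rational(3, 8), Pow(Add(-2, -5, Mul(-5, 25)), -1)))), -12) = Mul(Mul(-20, Add(Rational(-7, 9), Mul(Rational(3, 8), Pow(Add(-2, -5, -125), -1)))), -12) = Mul(Mul(-20, Add(Rational(-7, 9), Mul(Rational(3, 8), Pow(-132, -1)))), -12) = Mul(Mul(-20, Add(Rational(-7, 9), Mul(Rational(3, 8), Rational(-1, 132)))), -12) = Mul(Mul(-20, Add(Rational(-7, 9), Rational(-1, 352))), -12) = Mul(Mul(-20, Rational(-2473, 3168)), -12) = Mul(Rational(12365, 792), -12) = Rational(-12365, 66)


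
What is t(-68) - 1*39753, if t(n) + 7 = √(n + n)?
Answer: -39760 + 2*I*√34 ≈ -39760.0 + 11.662*I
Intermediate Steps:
t(n) = -7 + √2*√n (t(n) = -7 + √(n + n) = -7 + √(2*n) = -7 + √2*√n)
t(-68) - 1*39753 = (-7 + √2*√(-68)) - 1*39753 = (-7 + √2*(2*I*√17)) - 39753 = (-7 + 2*I*√34) - 39753 = -39760 + 2*I*√34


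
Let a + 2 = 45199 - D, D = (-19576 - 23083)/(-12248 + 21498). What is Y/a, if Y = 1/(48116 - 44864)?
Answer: 4625/679854842034 ≈ 6.8029e-9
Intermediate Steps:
D = -42659/9250 ≈ -4.6118
Y = 1/3252 ≈ 0.00030750
a = 418114909/9250 (a = -2 + (45199 - 1*(-42659/9250)) = -2 + (45199 + 42659/9250) = -2 + 418133409/9250 = 418114909/9250 ≈ 45202.)
Y/a = 1/(3252*(418114909/9250)) = (1/3252)*(9250/418114909) = 4625/679854842034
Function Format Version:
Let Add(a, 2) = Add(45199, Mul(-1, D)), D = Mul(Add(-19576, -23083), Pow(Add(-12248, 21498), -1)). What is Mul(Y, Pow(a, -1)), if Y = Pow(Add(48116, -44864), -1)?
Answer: Rational(4625, 679854842034) ≈ 6.8029e-9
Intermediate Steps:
D = Rational(-42659, 9250) (D = Mul(-42659, Pow(9250, -1)) = Mul(-42659, Rational(1, 9250)) = Rational(-42659, 9250) ≈ -4.6118)
Y = Rational(1, 3252) (Y = Pow(3252, -1) = Rational(1, 3252) ≈ 0.00030750)
a = Rational(418114909, 9250) (a = Add(-2, Add(45199, Mul(-1, Rational(-42659, 9250)))) = Add(-2, Add(45199, Rational(42659, 9250))) = Add(-2, Rational(418133409, 9250)) = Rational(418114909, 9250) ≈ 45202.)
Mul(Y, Pow(a, -1)) = Mul(Rational(1, 3252), Pow(Rational(418114909, 9250), -1)) = Mul(Rational(1, 3252), Rational(9250, 418114909)) = Rational(4625, 679854842034)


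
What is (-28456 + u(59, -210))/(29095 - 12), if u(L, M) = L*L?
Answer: -24975/29083 ≈ -0.85875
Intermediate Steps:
u(L, M) = L**2
(-28456 + u(59, -210))/(29095 - 12) = (-28456 + 59**2)/(29095 - 12) = (-28456 + 3481)/29083 = -24975*1/29083 = -24975/29083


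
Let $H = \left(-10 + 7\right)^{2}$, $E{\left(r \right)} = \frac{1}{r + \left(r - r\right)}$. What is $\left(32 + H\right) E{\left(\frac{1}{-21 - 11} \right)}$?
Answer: $-1312$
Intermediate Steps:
$E{\left(r \right)} = \frac{1}{r}$ ($E{\left(r \right)} = \frac{1}{r + 0} = \frac{1}{r}$)
$H = 9$ ($H = \left(-3\right)^{2} = 9$)
$\left(32 + H\right) E{\left(\frac{1}{-21 - 11} \right)} = \frac{32 + 9}{\frac{1}{-21 - 11}} = \frac{41}{\frac{1}{-32}} = \frac{41}{- \frac{1}{32}} = 41 \left(-32\right) = -1312$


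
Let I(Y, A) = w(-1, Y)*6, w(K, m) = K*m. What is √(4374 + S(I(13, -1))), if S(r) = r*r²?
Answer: 3*I*√52242 ≈ 685.7*I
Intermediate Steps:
I(Y, A) = -6*Y (I(Y, A) = -Y*6 = -6*Y)
S(r) = r³
√(4374 + S(I(13, -1))) = √(4374 + (-6*13)³) = √(4374 + (-78)³) = √(4374 - 474552) = √(-470178) = 3*I*√52242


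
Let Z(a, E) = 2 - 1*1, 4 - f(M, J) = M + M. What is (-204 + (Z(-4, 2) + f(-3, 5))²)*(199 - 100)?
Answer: -8217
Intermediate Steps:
f(M, J) = 4 - 2*M (f(M, J) = 4 - (M + M) = 4 - 2*M)
Z(a, E) = 1 (Z(a, E) = 2 - 1 = 1)
(-204 + (Z(-4, 2) + f(-3, 5))²)*(199 - 100) = (-204 + (1 + (4 - 2*(-3)))²)*(199 - 100) = (-204 + (1 + (4 + 6))²)*99 = (-204 + (1 + 10)²)*99 = (-204 + 11²)*99 = (-204 + 121)*99 = -83*99 = -8217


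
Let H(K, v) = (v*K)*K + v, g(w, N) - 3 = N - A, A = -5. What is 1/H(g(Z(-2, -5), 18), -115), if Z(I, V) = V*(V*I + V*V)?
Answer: -1/77855 ≈ -1.2844e-5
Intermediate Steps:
Z(I, V) = V*(V² + I*V) (Z(I, V) = V*(I*V + V²) = V*(V² + I*V))
g(w, N) = 8 + N (g(w, N) = 3 + (N - 1*(-5)) = 3 + (N + 5) = 3 + (5 + N) = 8 + N)
H(K, v) = v + v*K² (H(K, v) = (K*v)*K + v = v*K² + v = v + v*K²)
1/H(g(Z(-2, -5), 18), -115) = 1/(-115*(1 + (8 + 18)²)) = 1/(-115*(1 + 26²)) = 1/(-115*(1 + 676)) = 1/(-115*677) = 1/(-77855) = -1/77855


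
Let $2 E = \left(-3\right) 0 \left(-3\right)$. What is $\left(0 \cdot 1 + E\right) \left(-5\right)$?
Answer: $0$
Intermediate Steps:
$E = 0$ ($E = \frac{\left(-3\right) 0 \left(-3\right)}{2} = \frac{0 \left(-3\right)}{2} = \frac{1}{2} \cdot 0 = 0$)
$\left(0 \cdot 1 + E\right) \left(-5\right) = \left(0 \cdot 1 + 0\right) \left(-5\right) = \left(0 + 0\right) \left(-5\right) = 0 \left(-5\right) = 0$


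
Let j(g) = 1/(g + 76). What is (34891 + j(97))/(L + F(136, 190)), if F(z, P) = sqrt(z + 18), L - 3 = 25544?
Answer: 51401790256/37636095505 - 2012048*sqrt(154)/37636095505 ≈ 1.3651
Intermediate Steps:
L = 25547 (L = 3 + 25544 = 25547)
F(z, P) = sqrt(18 + z)
j(g) = 1/(76 + g)
(34891 + j(97))/(L + F(136, 190)) = (34891 + 1/(76 + 97))/(25547 + sqrt(18 + 136)) = (34891 + 1/173)/(25547 + sqrt(154)) = 6036144/(173*(25547 + sqrt(154)))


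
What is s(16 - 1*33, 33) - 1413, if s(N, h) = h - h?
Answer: -1413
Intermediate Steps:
s(N, h) = 0
s(16 - 1*33, 33) - 1413 = 0 - 1413 = -1413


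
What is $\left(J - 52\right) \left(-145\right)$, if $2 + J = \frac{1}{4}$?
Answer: $\frac{31175}{4} \approx 7793.8$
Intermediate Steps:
$J = - \frac{7}{4}$ ($J = -2 + \frac{1}{4} = - \frac{7}{4} \approx -1.75$)
$\left(J - 52\right) \left(-145\right) = \left(- \frac{7}{4} - 52\right) \left(-145\right) = \left(- \frac{215}{4}\right) \left(-145\right) = \frac{31175}{4}$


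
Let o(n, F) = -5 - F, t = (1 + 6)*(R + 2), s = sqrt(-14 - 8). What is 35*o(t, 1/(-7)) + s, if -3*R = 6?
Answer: -170 + I*sqrt(22) ≈ -170.0 + 4.6904*I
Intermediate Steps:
R = -2 (R = -1/3*6 = -2)
s = I*sqrt(22) (s = sqrt(-22) = I*sqrt(22) ≈ 4.6904*I)
t = 0 (t = (1 + 6)*(-2 + 2) = 7*0 = 0)
35*o(t, 1/(-7)) + s = 35*(-5 - 1/(-7)) + I*sqrt(22) = 35*(-5 - 1*(-1/7)) + I*sqrt(22) = 35*(-5 + 1/7) + I*sqrt(22) = 35*(-34/7) + I*sqrt(22) = -170 + I*sqrt(22)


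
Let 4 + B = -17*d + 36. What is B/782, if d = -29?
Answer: 525/782 ≈ 0.67136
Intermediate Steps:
B = 525 (B = -4 + (-17*(-29) + 36) = -4 + (493 + 36) = -4 + 529 = 525)
B/782 = 525/782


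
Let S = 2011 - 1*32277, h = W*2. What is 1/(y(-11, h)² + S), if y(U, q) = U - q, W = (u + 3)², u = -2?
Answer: -1/30097 ≈ -3.3226e-5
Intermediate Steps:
W = 1 (W = (-2 + 3)² = 1² = 1)
h = 2 (h = 1*2 = 2)
S = -30266 (S = 2011 - 32277 = -30266)
1/(y(-11, h)² + S) = 1/((-11 - 1*2)² - 30266) = 1/((-11 - 2)² - 30266) = 1/((-13)² - 30266) = 1/(169 - 30266) = 1/(-30097) = -1/30097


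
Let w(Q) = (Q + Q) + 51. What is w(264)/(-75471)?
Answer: -193/25157 ≈ -0.0076718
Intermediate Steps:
w(Q) = 51 + 2*Q (w(Q) = 2*Q + 51 = 51 + 2*Q)
w(264)/(-75471) = (51 + 2*264)/(-75471) = (51 + 528)*(-1/75471) = 579*(-1/75471) = -193/25157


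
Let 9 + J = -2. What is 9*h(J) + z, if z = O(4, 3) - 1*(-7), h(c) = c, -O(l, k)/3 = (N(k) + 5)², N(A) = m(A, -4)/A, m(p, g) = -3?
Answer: -140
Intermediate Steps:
J = -11 (J = -9 - 2 = -11)
N(A) = -3/A
O(l, k) = -3*(5 - 3/k)² (O(l, k) = -3*(-3/k + 5)² = -3*(5 - 3/k)²)
z = -41 (z = -3*(-3 + 5*3)²/3² - 1*(-7) = -3*⅑*(-3 + 15)² + 7 = -3*⅑*12² + 7 = -3*⅑*144 + 7 = -48 + 7 = -41)
9*h(J) + z = 9*(-11) - 41 = -99 - 41 = -140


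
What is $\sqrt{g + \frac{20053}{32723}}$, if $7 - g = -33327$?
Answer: $\frac{\sqrt{35694527690805}}{32723} \approx 182.58$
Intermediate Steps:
$g = 33334$ ($g = 7 - -33327 = 7 + 33327 = 33334$)
$\sqrt{g + \frac{20053}{32723}} = \sqrt{33334 + \frac{20053}{32723}} = \sqrt{\frac{1090808535}{32723}} = \frac{\sqrt{35694527690805}}{32723}$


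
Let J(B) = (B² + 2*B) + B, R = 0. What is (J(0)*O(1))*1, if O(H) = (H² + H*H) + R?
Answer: 0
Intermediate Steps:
J(B) = B² + 3*B
O(H) = 2*H² (O(H) = (H² + H*H) + 0 = (H² + H²) + 0 = 2*H² + 0 = 2*H²)
(J(0)*O(1))*1 = ((0*(3 + 0))*(2*1²))*1 = ((0*3)*(2*1))*1 = (0*2)*1 = 0*1 = 0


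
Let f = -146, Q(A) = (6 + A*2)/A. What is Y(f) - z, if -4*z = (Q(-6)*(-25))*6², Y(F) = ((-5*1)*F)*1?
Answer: 505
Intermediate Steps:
Q(A) = (6 + 2*A)/A
Y(F) = -5*F (Y(F) = -5*F*1 = -5*F)
z = 225 (z = -(2 + 6/(-6))*(-25)*6²/4 = -(2 + 6*(-⅙))*(-25)*36/4 = -(2 - 1)*(-25)*36/4 = -1*(-25)*36/4 = -(-25)*36/4 = -¼*(-900) = 225)
Y(f) - z = -5*(-146) - 1*225 = 730 - 225 = 505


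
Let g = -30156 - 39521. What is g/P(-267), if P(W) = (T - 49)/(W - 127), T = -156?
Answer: -27452738/205 ≈ -1.3392e+5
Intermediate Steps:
P(W) = -205/(-127 + W) (P(W) = (-156 - 49)/(W - 127) = -205/(-127 + W))
g = -69677
g/P(-267) = -69677/((-205/(-127 - 267))) = -69677/((-205/(-394))) = -69677/((-205*(-1/394))) = -69677/205/394 = -69677*394/205 = -27452738/205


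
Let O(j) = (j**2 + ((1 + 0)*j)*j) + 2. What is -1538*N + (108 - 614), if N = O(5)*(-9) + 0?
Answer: 719278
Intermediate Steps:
O(j) = 2 + 2*j**2 (O(j) = (j**2 + (1*j)*j) + 2 = (j**2 + j*j) + 2 = (j**2 + j**2) + 2 = 2*j**2 + 2 = 2 + 2*j**2)
N = -468 (N = (2 + 2*5**2)*(-9) + 0 = (2 + 2*25)*(-9) + 0 = (2 + 50)*(-9) + 0 = 52*(-9) + 0 = -468 + 0 = -468)
-1538*N + (108 - 614) = -1538*(-468) + (108 - 614) = 719784 - 506 = 719278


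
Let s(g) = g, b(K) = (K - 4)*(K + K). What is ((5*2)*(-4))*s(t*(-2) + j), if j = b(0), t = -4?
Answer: -320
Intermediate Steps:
b(K) = 2*K*(-4 + K) (b(K) = (-4 + K)*(2*K) = 2*K*(-4 + K))
j = 0 (j = 2*0*(-4 + 0) = 2*0*(-4) = 0)
((5*2)*(-4))*s(t*(-2) + j) = ((5*2)*(-4))*(-4*(-2) + 0) = (10*(-4))*(8 + 0) = -40*8 = -320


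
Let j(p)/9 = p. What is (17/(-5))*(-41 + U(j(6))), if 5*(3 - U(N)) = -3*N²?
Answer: -145486/25 ≈ -5819.4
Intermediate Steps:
j(p) = 9*p
U(N) = 3 + 3*N²/5 (U(N) = 3 - (-3)*N²/5 = 3 + 3*N²/5)
(17/(-5))*(-41 + U(j(6))) = (17/(-5))*(-41 + (3 + 3*(9*6)²/5)) = (17*(-⅕))*(-41 + (3 + (⅗)*54²)) = -17*(-41 + (3 + (⅗)*2916))/5 = -17*(-41 + (3 + 8748/5))/5 = -17*(-41 + 8763/5)/5 = -17/5*8558/5 = -145486/25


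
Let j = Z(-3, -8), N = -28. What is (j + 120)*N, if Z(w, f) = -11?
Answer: -3052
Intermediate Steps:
j = -11
(j + 120)*N = (-11 + 120)*(-28) = 109*(-28) = -3052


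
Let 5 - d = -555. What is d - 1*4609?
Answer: -4049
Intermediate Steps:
d = 560 (d = 5 - 1*(-555) = 5 + 555 = 560)
d - 1*4609 = 560 - 1*4609 = 560 - 4609 = -4049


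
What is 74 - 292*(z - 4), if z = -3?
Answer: 2118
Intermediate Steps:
74 - 292*(z - 4) = 74 - 292*(-3 - 4) = 74 - 292*(-7) = 74 - 73*(-28) = 74 + 2044 = 2118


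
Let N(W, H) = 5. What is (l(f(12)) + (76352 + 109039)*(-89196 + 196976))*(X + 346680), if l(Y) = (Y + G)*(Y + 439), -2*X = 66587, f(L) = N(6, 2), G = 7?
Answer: 6261915836788542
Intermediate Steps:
f(L) = 5
X = -66587/2 (X = -½*66587 = -66587/2 ≈ -33294.)
l(Y) = (7 + Y)*(439 + Y) (l(Y) = (Y + 7)*(Y + 439) = (7 + Y)*(439 + Y))
(l(f(12)) + (76352 + 109039)*(-89196 + 196976))*(X + 346680) = ((3073 + 5² + 446*5) + (76352 + 109039)*(-89196 + 196976))*(-66587/2 + 346680) = ((3073 + 25 + 2230) + 185391*107780)*(626773/2) = (5328 + 19981441980)*(626773/2) = 19981447308*(626773/2) = 6261915836788542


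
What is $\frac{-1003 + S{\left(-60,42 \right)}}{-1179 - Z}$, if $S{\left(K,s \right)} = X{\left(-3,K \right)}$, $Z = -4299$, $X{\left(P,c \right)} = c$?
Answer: $- \frac{1063}{3120} \approx -0.3407$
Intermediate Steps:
$S{\left(K,s \right)} = K$
$\frac{-1003 + S{\left(-60,42 \right)}}{-1179 - Z} = \frac{-1003 - 60}{-1179 - -4299} = - \frac{1063}{-1179 + 4299} = - \frac{1063}{3120}$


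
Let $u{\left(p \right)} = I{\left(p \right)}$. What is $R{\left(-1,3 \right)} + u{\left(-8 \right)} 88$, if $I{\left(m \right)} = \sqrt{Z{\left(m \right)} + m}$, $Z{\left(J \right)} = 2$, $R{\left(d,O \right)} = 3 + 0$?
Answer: $3 + 88 i \sqrt{6} \approx 3.0 + 215.56 i$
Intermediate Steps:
$R{\left(d,O \right)} = 3$
$I{\left(m \right)} = \sqrt{2 + m}$
$u{\left(p \right)} = \sqrt{2 + p}$
$R{\left(-1,3 \right)} + u{\left(-8 \right)} 88 = 3 + \sqrt{2 - 8} \cdot 88 = 3 + \sqrt{-6} \cdot 88 = 3 + i \sqrt{6} \cdot 88 = 3 + 88 i \sqrt{6}$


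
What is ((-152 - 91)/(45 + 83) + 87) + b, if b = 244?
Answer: 42125/128 ≈ 329.10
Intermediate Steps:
((-152 - 91)/(45 + 83) + 87) + b = ((-152 - 91)/(45 + 83) + 87) + 244 = (-243/128 + 87) + 244 = 10893/128 + 244 = 42125/128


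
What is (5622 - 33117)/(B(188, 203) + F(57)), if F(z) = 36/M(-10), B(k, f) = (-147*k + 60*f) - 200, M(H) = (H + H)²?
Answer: 2749500/1565591 ≈ 1.7562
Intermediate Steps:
M(H) = 4*H² (M(H) = (2*H)² = 4*H²)
B(k, f) = -200 - 147*k + 60*f
F(z) = 9/100 (F(z) = 36/((4*(-10)²)) = 36/((4*100)) = 36/400 = 36*(1/400) = 9/100)
(5622 - 33117)/(B(188, 203) + F(57)) = (5622 - 33117)/((-200 - 147*188 + 60*203) + 9/100) = -27495/((-200 - 27636 + 12180) + 9/100) = -27495/(-15656 + 9/100) = -27495/(-1565591/100) = -27495*(-100/1565591) = 2749500/1565591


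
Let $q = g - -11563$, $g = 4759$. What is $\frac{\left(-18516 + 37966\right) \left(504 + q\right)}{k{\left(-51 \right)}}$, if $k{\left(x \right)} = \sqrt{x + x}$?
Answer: $- \frac{163632850 i \sqrt{102}}{51} \approx - 3.2404 \cdot 10^{7} i$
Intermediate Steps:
$k{\left(x \right)} = \sqrt{2} \sqrt{x}$ ($k{\left(x \right)} = \sqrt{2 x} = \sqrt{2} \sqrt{x}$)
$q = 16322$ ($q = 4759 - -11563 = 4759 + 11563 = 16322$)
$\frac{\left(-18516 + 37966\right) \left(504 + q\right)}{k{\left(-51 \right)}} = \frac{\left(-18516 + 37966\right) \left(504 + 16322\right)}{\sqrt{2} \sqrt{-51}} = \frac{19450 \cdot 16826}{\sqrt{2} i \sqrt{51}} = \frac{327265700}{i \sqrt{102}} = 327265700 \left(- \frac{i \sqrt{102}}{102}\right) = - \frac{163632850 i \sqrt{102}}{51}$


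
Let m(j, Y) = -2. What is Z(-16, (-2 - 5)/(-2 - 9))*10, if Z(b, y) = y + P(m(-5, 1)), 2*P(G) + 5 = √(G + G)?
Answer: -205/11 + 10*I ≈ -18.636 + 10.0*I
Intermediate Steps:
P(G) = -5/2 + √2*√G/2 (P(G) = -5/2 + √(G + G)/2 = -5/2 + √(2*G)/2 = -5/2 + (√2*√G)/2 = -5/2 + √2*√G/2)
Z(b, y) = -5/2 + I + y (Z(b, y) = y + (-5/2 + √2*√(-2)/2) = y + (-5/2 + √2*(I*√2)/2) = y + (-5/2 + I) = -5/2 + I + y)
Z(-16, (-2 - 5)/(-2 - 9))*10 = (-5/2 + I + (-2 - 5)/(-2 - 9))*10 = (-5/2 + I - 7/(-11))*10 = (-5/2 + I - 7*(-1/11))*10 = (-5/2 + I + 7/11)*10 = (-41/22 + I)*10 = -205/11 + 10*I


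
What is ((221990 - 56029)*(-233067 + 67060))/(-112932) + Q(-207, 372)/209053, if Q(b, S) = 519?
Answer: 5759553980004239/23608773396 ≈ 2.4396e+5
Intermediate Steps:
((221990 - 56029)*(-233067 + 67060))/(-112932) + Q(-207, 372)/209053 = ((221990 - 56029)*(-233067 + 67060))/(-112932) + 519/209053 = (165961*(-166007))*(-1/112932) + 519*(1/209053) = -27550687727*(-1/112932) + 519/209053 = 27550687727/112932 + 519/209053 = 5759553980004239/23608773396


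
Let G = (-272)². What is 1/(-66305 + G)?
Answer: 1/7679 ≈ 0.00013023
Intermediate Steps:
G = 73984
1/(-66305 + G) = 1/(-66305 + 73984) = 1/7679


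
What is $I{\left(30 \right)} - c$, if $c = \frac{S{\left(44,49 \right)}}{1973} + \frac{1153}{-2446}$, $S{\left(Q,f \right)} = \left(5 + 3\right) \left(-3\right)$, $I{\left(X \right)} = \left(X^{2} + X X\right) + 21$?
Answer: $\frac{8790403091}{4825958} \approx 1821.5$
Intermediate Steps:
$I{\left(X \right)} = 21 + 2 X^{2}$ ($I{\left(X \right)} = \left(X^{2} + X^{2}\right) + 21 = 2 X^{2} + 21 = 21 + 2 X^{2}$)
$S{\left(Q,f \right)} = -24$ ($S{\left(Q,f \right)} = 8 \left(-3\right) = -24$)
$c = - \frac{2333573}{4825958}$ ($c = - \frac{24}{1973} + \frac{1153}{-2446} = \left(-24\right) \frac{1}{1973} + 1153 \left(- \frac{1}{2446}\right) = - \frac{24}{1973} - \frac{1153}{2446} = - \frac{2333573}{4825958} \approx -0.48355$)
$I{\left(30 \right)} - c = \left(21 + 2 \cdot 30^{2}\right) - - \frac{2333573}{4825958} = \left(21 + 2 \cdot 900\right) + \frac{2333573}{4825958} = \left(21 + 1800\right) + \frac{2333573}{4825958} = 1821 + \frac{2333573}{4825958} = \frac{8790403091}{4825958}$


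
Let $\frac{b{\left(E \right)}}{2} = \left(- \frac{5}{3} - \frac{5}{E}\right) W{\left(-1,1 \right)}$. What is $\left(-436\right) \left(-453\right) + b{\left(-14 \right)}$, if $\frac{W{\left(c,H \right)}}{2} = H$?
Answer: $\frac{4147558}{21} \approx 1.975 \cdot 10^{5}$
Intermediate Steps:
$W{\left(c,H \right)} = 2 H$
$b{\left(E \right)} = - \frac{20}{3} - \frac{20}{E}$ ($b{\left(E \right)} = 2 \left(- \frac{5}{3} - \frac{5}{E}\right) 2 \cdot 1 = 2 \left(\left(-5\right) \frac{1}{3} - \frac{5}{E}\right) 2 = 2 \left(- \frac{5}{3} - \frac{5}{E}\right) 2 = 2 \left(- \frac{10}{3} - \frac{10}{E}\right) = - \frac{20}{3} - \frac{20}{E}$)
$\left(-436\right) \left(-453\right) + b{\left(-14 \right)} = \left(-436\right) \left(-453\right) - \left(\frac{20}{3} + \frac{20}{-14}\right) = 197508 - \frac{110}{21} = \frac{4147558}{21}$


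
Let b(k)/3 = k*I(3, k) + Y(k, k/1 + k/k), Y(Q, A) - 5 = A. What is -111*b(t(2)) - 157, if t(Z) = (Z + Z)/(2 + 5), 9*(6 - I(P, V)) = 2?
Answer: -24113/7 ≈ -3444.7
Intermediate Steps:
Y(Q, A) = 5 + A
I(P, V) = 52/9 (I(P, V) = 6 - ⅑*2 = 6 - 2/9 = 52/9)
t(Z) = 2*Z/7 (t(Z) = (2*Z)/7 = (2*Z)*(⅐) = 2*Z/7)
b(k) = 18 + 61*k/3 (b(k) = 3*(k*(52/9) + (5 + (k/1 + k/k))) = 3*(52*k/9 + (5 + (k*1 + 1))) = 3*(52*k/9 + (5 + (k + 1))) = 3*(52*k/9 + (5 + (1 + k))) = 3*(52*k/9 + (6 + k)) = 3*(6 + 61*k/9) = 18 + 61*k/3)
-111*b(t(2)) - 157 = -111*(18 + 61*((2/7)*2)/3) - 157 = -111*(18 + (61/3)*(4/7)) - 157 = -111*(18 + 244/21) - 157 = -111*622/21 - 157 = -23014/7 - 157 = -24113/7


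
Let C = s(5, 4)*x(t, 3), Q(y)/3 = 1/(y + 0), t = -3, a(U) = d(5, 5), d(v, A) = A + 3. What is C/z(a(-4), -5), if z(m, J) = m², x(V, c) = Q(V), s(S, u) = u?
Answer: -1/16 ≈ -0.062500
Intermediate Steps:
d(v, A) = 3 + A
a(U) = 8 (a(U) = 3 + 5 = 8)
Q(y) = 3/y (Q(y) = 3/(y + 0) = 3/y)
x(V, c) = 3/V
C = -4 (C = 4*(3/(-3)) = 4*(3*(-⅓)) = 4*(-1) = -4)
C/z(a(-4), -5) = -4/(8²) = -4/64 = -4*1/64 = -1/16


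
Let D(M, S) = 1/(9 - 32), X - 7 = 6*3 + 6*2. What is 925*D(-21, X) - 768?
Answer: -18589/23 ≈ -808.22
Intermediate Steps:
X = 37 (X = 7 + (6*3 + 6*2) = 7 + (18 + 12) = 7 + 30 = 37)
D(M, S) = -1/23 (D(M, S) = 1/(-23) = -1/23)
925*D(-21, X) - 768 = 925*(-1/23) - 768 = -925/23 - 768 = -18589/23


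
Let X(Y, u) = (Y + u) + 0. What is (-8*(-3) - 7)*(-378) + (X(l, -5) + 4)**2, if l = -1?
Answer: -6422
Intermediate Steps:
X(Y, u) = Y + u
(-8*(-3) - 7)*(-378) + (X(l, -5) + 4)**2 = (-8*(-3) - 7)*(-378) + ((-1 - 5) + 4)**2 = (24 - 7)*(-378) + (-6 + 4)**2 = 17*(-378) + (-2)**2 = -6426 + 4 = -6422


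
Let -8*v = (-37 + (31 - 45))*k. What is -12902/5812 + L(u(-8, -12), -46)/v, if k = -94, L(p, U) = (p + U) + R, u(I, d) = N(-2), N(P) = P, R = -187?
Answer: -270881/148206 ≈ -1.8277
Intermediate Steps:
u(I, d) = -2
L(p, U) = -187 + U + p (L(p, U) = (p + U) - 187 = (U + p) - 187 = -187 + U + p)
v = -2397/4 (v = -(-37 + (31 - 45))*(-94)/8 = -(-37 - 14)*(-94)/8 = -(-51)*(-94)/8 = -⅛*4794 = -2397/4 ≈ -599.25)
-12902/5812 + L(u(-8, -12), -46)/v = -12902/5812 + (-187 - 46 - 2)/(-2397/4) = -12902*1/5812 - 235*(-4/2397) = -6451/2906 + 20/51 = -270881/148206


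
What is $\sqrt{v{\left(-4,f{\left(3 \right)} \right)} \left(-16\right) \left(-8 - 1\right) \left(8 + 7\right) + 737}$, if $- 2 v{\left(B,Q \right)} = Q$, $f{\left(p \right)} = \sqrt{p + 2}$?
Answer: $\sqrt{737 - 1080 \sqrt{5}} \approx 40.963 i$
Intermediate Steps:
$f{\left(p \right)} = \sqrt{2 + p}$
$v{\left(B,Q \right)} = - \frac{Q}{2}$
$\sqrt{v{\left(-4,f{\left(3 \right)} \right)} \left(-16\right) \left(-8 - 1\right) \left(8 + 7\right) + 737} = \sqrt{- \frac{\sqrt{2 + 3}}{2} \left(-16\right) \left(-8 - 1\right) \left(8 + 7\right) + 737} = \sqrt{- \frac{\sqrt{5}}{2} \left(-16\right) \left(\left(-9\right) 15\right) + 737} = \sqrt{8 \sqrt{5} \left(-135\right) + 737} = \sqrt{- 1080 \sqrt{5} + 737} = \sqrt{737 - 1080 \sqrt{5}}$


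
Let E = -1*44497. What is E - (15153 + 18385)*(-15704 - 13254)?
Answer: 971148907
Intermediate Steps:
E = -44497
E - (15153 + 18385)*(-15704 - 13254) = -44497 - (15153 + 18385)*(-15704 - 13254) = -44497 - 33538*(-28958) = -44497 - 1*(-971193404) = -44497 + 971193404 = 971148907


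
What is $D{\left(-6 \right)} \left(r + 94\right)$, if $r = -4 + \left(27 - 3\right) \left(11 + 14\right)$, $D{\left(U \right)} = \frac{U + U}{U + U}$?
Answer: $690$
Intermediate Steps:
$D{\left(U \right)} = 1$ ($D{\left(U \right)} = \frac{2 U}{2 U} = 2 U \frac{1}{2 U} = 1$)
$r = 596$ ($r = -4 + 24 \cdot 25 = -4 + 600 = 596$)
$D{\left(-6 \right)} \left(r + 94\right) = 1 \left(596 + 94\right) = 1 \cdot 690 = 690$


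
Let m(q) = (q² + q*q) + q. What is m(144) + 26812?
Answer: 68428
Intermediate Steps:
m(q) = q + 2*q² (m(q) = (q² + q²) + q = 2*q² + q = q + 2*q²)
m(144) + 26812 = 144*(1 + 2*144) + 26812 = 144*(1 + 288) + 26812 = 144*289 + 26812 = 41616 + 26812 = 68428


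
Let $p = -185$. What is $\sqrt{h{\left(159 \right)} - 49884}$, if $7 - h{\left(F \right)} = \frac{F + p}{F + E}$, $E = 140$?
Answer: $\frac{i \sqrt{26384887}}{23} \approx 223.33 i$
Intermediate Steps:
$h{\left(F \right)} = 7 - \frac{-185 + F}{140 + F}$ ($h{\left(F \right)} = 7 - \frac{F - 185}{F + 140} = 7 - \frac{-185 + F}{140 + F}$)
$\sqrt{h{\left(159 \right)} - 49884} = \sqrt{\frac{1165 + 6 \cdot 159}{140 + 159} - 49884} = \sqrt{\frac{1165 + 954}{299} - 49884} = \sqrt{\frac{1}{299} \cdot 2119 - 49884} = \sqrt{\frac{163}{23} - 49884} = \sqrt{- \frac{1147169}{23}} = \frac{i \sqrt{26384887}}{23}$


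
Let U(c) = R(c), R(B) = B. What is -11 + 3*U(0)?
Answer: -11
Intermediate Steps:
U(c) = c
-11 + 3*U(0) = -11 + 3*0 = -11 + 0 = -11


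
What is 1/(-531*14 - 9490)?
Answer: -1/16924 ≈ -5.9088e-5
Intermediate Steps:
1/(-531*14 - 9490) = 1/(-7434 - 9490) = 1/(-16924) = -1/16924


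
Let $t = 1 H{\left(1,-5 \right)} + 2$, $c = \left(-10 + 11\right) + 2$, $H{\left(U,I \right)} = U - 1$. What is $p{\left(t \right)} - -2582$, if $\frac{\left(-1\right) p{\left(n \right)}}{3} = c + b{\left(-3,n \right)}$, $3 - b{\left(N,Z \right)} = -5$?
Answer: $2549$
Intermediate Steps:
$H{\left(U,I \right)} = -1 + U$
$c = 3$ ($c = 1 + 2 = 3$)
$t = 2$ ($t = 1 \left(-1 + 1\right) + 2 = 1 \cdot 0 + 2 = 0 + 2 = 2$)
$b{\left(N,Z \right)} = 8$ ($b{\left(N,Z \right)} = 3 - -5 = 3 + 5 = 8$)
$p{\left(n \right)} = -33$ ($p{\left(n \right)} = - 3 \left(3 + 8\right) = \left(-3\right) 11 = -33$)
$p{\left(t \right)} - -2582 = -33 - -2582 = -33 + 2582 = 2549$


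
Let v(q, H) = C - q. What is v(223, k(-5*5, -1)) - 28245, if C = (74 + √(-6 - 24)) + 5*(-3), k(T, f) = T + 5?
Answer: -28409 + I*√30 ≈ -28409.0 + 5.4772*I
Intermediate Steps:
k(T, f) = 5 + T
C = 59 + I*√30 (C = (74 + √(-30)) - 15 = (74 + I*√30) - 15 = 59 + I*√30 ≈ 59.0 + 5.4772*I)
v(q, H) = 59 - q + I*√30 (v(q, H) = (59 + I*√30) - q = 59 - q + I*√30)
v(223, k(-5*5, -1)) - 28245 = (59 - 1*223 + I*√30) - 28245 = (59 - 223 + I*√30) - 28245 = (-164 + I*√30) - 28245 = -28409 + I*√30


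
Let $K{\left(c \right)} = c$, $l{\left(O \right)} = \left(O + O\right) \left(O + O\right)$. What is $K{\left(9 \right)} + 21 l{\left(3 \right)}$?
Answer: $765$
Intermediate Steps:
$l{\left(O \right)} = 4 O^{2}$ ($l{\left(O \right)} = 2 O 2 O = 4 O^{2}$)
$K{\left(9 \right)} + 21 l{\left(3 \right)} = 9 + 21 \cdot 4 \cdot 3^{2} = 9 + 21 \cdot 4 \cdot 9 = 9 + 21 \cdot 36 = 9 + 756 = 765$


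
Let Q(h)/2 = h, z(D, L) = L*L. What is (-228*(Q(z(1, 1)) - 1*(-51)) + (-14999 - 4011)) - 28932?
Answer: -60026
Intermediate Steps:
z(D, L) = L²
Q(h) = 2*h
(-228*(Q(z(1, 1)) - 1*(-51)) + (-14999 - 4011)) - 28932 = (-228*(2*1² - 1*(-51)) + (-14999 - 4011)) - 28932 = (-228*(2*1 + 51) - 19010) - 28932 = (-228*(2 + 51) - 19010) - 28932 = (-228*53 - 19010) - 28932 = (-12084 - 19010) - 28932 = -31094 - 28932 = -60026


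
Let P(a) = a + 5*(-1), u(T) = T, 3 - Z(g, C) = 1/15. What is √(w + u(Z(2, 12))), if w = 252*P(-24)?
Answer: 2*I*√410910/15 ≈ 85.47*I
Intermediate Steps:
Z(g, C) = 44/15 (Z(g, C) = 3 - 1/15 = 44/15)
P(a) = -5 + a (P(a) = a - 5 = -5 + a)
w = -7308 (w = 252*(-5 - 24) = 252*(-29) = -7308)
√(w + u(Z(2, 12))) = √(-7308 + 44/15) = √(-109576/15) = 2*I*√410910/15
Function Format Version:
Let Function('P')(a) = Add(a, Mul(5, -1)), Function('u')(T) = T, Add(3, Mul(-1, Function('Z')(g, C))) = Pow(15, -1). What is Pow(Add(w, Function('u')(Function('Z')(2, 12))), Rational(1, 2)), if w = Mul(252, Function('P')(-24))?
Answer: Mul(Rational(2, 15), I, Pow(410910, Rational(1, 2))) ≈ Mul(85.470, I)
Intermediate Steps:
Function('Z')(g, C) = Rational(44, 15) (Function('Z')(g, C) = Add(3, Mul(-1, Pow(15, -1))) = Add(3, Mul(-1, Rational(1, 15))) = Add(3, Rational(-1, 15)) = Rational(44, 15))
Function('P')(a) = Add(-5, a) (Function('P')(a) = Add(a, -5) = Add(-5, a))
w = -7308 (w = Mul(252, Add(-5, -24)) = Mul(252, -29) = -7308)
Pow(Add(w, Function('u')(Function('Z')(2, 12))), Rational(1, 2)) = Pow(Add(-7308, Rational(44, 15)), Rational(1, 2)) = Pow(Rational(-109576, 15), Rational(1, 2)) = Mul(Rational(2, 15), I, Pow(410910, Rational(1, 2)))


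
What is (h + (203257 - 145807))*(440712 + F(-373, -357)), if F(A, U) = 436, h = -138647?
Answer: -35819894156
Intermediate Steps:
(h + (203257 - 145807))*(440712 + F(-373, -357)) = (-138647 + (203257 - 145807))*(440712 + 436) = (-138647 + 57450)*441148 = -81197*441148 = -35819894156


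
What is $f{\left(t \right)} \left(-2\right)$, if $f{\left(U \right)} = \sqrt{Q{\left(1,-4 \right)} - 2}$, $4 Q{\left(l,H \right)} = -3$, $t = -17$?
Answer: $- i \sqrt{11} \approx - 3.3166 i$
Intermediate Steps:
$Q{\left(l,H \right)} = - \frac{3}{4}$ ($Q{\left(l,H \right)} = \frac{1}{4} \left(-3\right) = - \frac{3}{4}$)
$f{\left(U \right)} = \frac{i \sqrt{11}}{2}$ ($f{\left(U \right)} = \sqrt{- \frac{3}{4} - 2} = \sqrt{- \frac{11}{4}} = \frac{i \sqrt{11}}{2}$)
$f{\left(t \right)} \left(-2\right) = \frac{i \sqrt{11}}{2} \left(-2\right) = - i \sqrt{11}$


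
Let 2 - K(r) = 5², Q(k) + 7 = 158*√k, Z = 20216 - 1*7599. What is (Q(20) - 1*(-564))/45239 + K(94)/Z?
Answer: 5987172/570780463 + 316*√5/45239 ≈ 0.026109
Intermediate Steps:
Z = 12617 (Z = 20216 - 7599 = 12617)
Q(k) = -7 + 158*√k
K(r) = -23 (K(r) = 2 - 1*5² = 2 - 1*25 = 2 - 25 = -23)
(Q(20) - 1*(-564))/45239 + K(94)/Z = ((-7 + 158*√20) - 1*(-564))/45239 - 23/12617 = ((-7 + 158*(2*√5)) + 564)*(1/45239) - 23*1/12617 = ((-7 + 316*√5) + 564)*(1/45239) - 23/12617 = (557 + 316*√5)*(1/45239) - 23/12617 = (557/45239 + 316*√5/45239) - 23/12617 = 5987172/570780463 + 316*√5/45239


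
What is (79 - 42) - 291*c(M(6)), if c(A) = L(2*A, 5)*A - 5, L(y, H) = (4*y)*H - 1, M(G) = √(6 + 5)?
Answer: -126548 + 291*√11 ≈ -1.2558e+5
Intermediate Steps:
M(G) = √11
L(y, H) = -1 + 4*H*y (L(y, H) = 4*H*y - 1 = -1 + 4*H*y)
c(A) = -5 + A*(-1 + 40*A) (c(A) = (-1 + 4*5*(2*A))*A - 5 = (-1 + 40*A)*A - 5 = A*(-1 + 40*A) - 5 = -5 + A*(-1 + 40*A))
(79 - 42) - 291*c(M(6)) = (79 - 42) - 291*(-5 + √11*(-1 + 40*√11)) = 37 + (1455 - 291*√11*(-1 + 40*√11)) = 1492 - 291*√11*(-1 + 40*√11)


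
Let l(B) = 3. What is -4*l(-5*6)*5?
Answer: -60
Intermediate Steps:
-4*l(-5*6)*5 = -4*3*5 = -12*5 = -60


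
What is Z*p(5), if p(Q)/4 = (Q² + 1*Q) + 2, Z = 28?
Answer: 3584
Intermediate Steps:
p(Q) = 8 + 4*Q + 4*Q² (p(Q) = 4*((Q² + 1*Q) + 2) = 4*((Q² + Q) + 2) = 4*((Q + Q²) + 2) = 4*(2 + Q + Q²) = 8 + 4*Q + 4*Q²)
Z*p(5) = 28*(8 + 4*5 + 4*5²) = 28*(8 + 20 + 4*25) = 28*(8 + 20 + 100) = 28*128 = 3584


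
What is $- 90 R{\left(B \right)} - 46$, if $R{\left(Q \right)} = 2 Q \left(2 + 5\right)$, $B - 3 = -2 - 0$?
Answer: $-1306$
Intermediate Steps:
$B = 1$ ($B = 3 - 2 = 1$)
$R{\left(Q \right)} = 14 Q$ ($R{\left(Q \right)} = 2 Q 7 = 14 Q$)
$- 90 R{\left(B \right)} - 46 = - 90 \cdot 14 \cdot 1 - 46 = \left(-90\right) 14 - 46 = -1260 - 46 = -1306$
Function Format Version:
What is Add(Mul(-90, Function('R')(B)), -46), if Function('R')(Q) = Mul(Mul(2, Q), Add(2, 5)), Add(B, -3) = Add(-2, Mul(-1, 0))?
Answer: -1306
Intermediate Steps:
B = 1 (B = Add(3, Add(-2, Mul(-1, 0))) = Add(3, Add(-2, 0)) = Add(3, -2) = 1)
Function('R')(Q) = Mul(14, Q) (Function('R')(Q) = Mul(Mul(2, Q), 7) = Mul(14, Q))
Add(Mul(-90, Function('R')(B)), -46) = Add(Mul(-90, Mul(14, 1)), -46) = Add(Mul(-90, 14), -46) = Add(-1260, -46) = -1306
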